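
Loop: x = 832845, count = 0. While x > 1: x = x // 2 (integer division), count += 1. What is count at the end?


The variable x halves each step:
x = 832845 -> 416422 -> 208211 -> 104105 -> 52052 -> 26026 -> 13013 -> 6506 -> 3253 -> 1626 -> 813 -> 406 -> 203 -> 101 -> 50 -> 25 -> 12 -> 6 -> 3 -> 1
Number of halvings = floor(log2(832845)) = 19


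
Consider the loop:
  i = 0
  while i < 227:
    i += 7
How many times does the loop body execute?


Starting at i = 0, each iteration adds 7.
Iterations until i >= 227:
  Iteration 1: i = 0 -> i = 7
  Iteration 2: i = 7 -> i = 14
  Iteration 3: i = 14 -> i = 21
  Iteration 4: i = 21 -> i = 28
  Iteration 5: i = 28 -> i = 35
  Iteration 6: i = 35 -> i = 42
  Iteration 7: i = 42 -> i = 49
  Iteration 8: i = 49 -> i = 56
  ... continuing ...
Total iterations = ceil(227/7) = 33


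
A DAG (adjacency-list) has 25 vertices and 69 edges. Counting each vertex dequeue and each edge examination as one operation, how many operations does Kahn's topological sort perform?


V = 25 (vertex processing)
E = 69 (edge processing)
V + E = 25 + 69 = 94


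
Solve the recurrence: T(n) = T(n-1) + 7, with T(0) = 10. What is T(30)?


Unrolling the recurrence:
T(30) = T(29) + 7
       = T(28) + 7 + 7
       = T(27) + 7*3
       ...
       = T(0) + 7*30
       = 10 + 210 = 220


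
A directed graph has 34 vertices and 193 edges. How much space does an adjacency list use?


Adjacency list: one list head per vertex + one entry per edge
Vertex heads: 34
Edge entries: 193
Total = 34 + 193 = 227


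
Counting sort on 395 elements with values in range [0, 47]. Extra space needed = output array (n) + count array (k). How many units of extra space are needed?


Output array size: 395 (to store sorted result)
Count array size: 48 (one slot per possible value, range 0 to 47)
Total extra space = 395 + 48 = 443


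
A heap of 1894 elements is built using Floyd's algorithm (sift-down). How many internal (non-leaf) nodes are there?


Leaf nodes occupy roughly half the array.
Sift-down is called for each internal node, starting from the last one.
Internal nodes = floor(n/2) = floor(1894/2) = 947


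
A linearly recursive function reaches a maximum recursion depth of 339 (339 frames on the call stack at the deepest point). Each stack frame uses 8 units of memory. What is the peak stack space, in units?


Maximum recursion depth = 339 frames
Memory per frame = 8 units
Total stack space = depth * frame_size
= 339 * 8 = 2712


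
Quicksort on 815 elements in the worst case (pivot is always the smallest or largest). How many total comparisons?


In the worst case, each partition step picks the worst pivot:
  Partition 1: 814 comparisons (n-1 elements to compare)
  Partition 2: 813 comparisons
  Partition 3: 812 comparisons
  Partition 4: 811 comparisons
  Partition 5: 810 comparisons
  ...
  Last partition: 0 comparisons
Total = (n-1) + (n-2) + ... + 1 + 0 = n*(n-1)/2
= 815*814/2 = 331705


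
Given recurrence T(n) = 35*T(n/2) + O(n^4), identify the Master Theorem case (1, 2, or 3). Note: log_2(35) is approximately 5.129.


Master Theorem parameters: a=35, b=2, c=4
log_b(a) = 5.129
Compare b^c with a: 2^4 = 16 < 35, so c < log_b(a).
Comparing c=4 vs log_b(a)=5.129:
4 < 5.129 => Case 1
Result: T(n) = O(n^(log_2 35)) ~ O(n^5.129)
Master Theorem case = 1


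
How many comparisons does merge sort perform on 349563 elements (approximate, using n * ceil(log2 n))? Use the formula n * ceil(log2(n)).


Recursion depth: ceil(log2(349563)) = 19
Each recursion level merges n = 349563 elements
Total = 349563 * 19 = 6641697


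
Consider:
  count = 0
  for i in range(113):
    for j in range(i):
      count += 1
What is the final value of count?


For each i, the inner loop runs i times:
  i=0: inner runs 0 times
  i=1: inner runs 1 time
  i=2: inner runs 2 times
  i=3: inner runs 3 times
  i=4: inner runs 4 times
  i=5: inner runs 5 times
  i=6: inner runs 6 times
  i=7: inner runs 7 times
  ...
Total = 0 + 1 + 2 + ... + 112 = 113*(113-1)/2 = 6328


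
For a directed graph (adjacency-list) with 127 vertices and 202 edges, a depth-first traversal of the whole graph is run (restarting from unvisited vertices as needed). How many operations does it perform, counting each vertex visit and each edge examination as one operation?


A full DFS traversal visits each vertex once and examines each edge once.
V = 127
E = 202
Sum = 127 + 202 = 329


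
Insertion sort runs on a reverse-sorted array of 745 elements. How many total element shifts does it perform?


Sum of shifts = 1 + 2 + 3 + ... + 744
= 745 * 744 / 2
= 554280 / 2
= 277140


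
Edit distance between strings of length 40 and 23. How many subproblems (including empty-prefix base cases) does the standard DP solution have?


The table includes base cases (empty prefixes).
Rows: (m+1) = 41
Columns: (n+1) = 24
Total = 41 * 24 = 984


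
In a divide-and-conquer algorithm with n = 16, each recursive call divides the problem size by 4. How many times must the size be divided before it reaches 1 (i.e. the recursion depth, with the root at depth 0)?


Number of divisions = log_4(16)
Sizes: 16 -> 4 -> 1 (2 divisions)
Recursion depth = 2


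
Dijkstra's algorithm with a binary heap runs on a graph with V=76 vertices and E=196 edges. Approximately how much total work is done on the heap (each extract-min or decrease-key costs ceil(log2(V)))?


Dijkstra with a binary heap: each vertex is extracted once, each edge may relax once.
Each heap operation costs O(log V).
V + E = 76 + 196 = 272
ceil(log2(76)) = 7 (since 2^6 = 64 < 76 <= 128 = 2^7)
Total heap work = (V+E) * ceil(log2(V)) = 272 * 7 = 1904


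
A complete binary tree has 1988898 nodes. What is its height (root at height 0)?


In a complete binary tree, level k holds nodes 2^k .. 2^(k+1)-1 (1-indexed).
Height = floor(log2(n)) = floor(log2(1988898)) = 20
Check: 2^20 = 1048576 <= 1988898 < 2097152 = 2^21


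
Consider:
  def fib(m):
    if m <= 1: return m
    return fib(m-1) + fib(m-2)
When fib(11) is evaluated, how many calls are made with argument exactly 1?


Let N(m) = number of times fib(m) is called while evaluating fib(11).
N(11) = 1 (the initial call).
N(10) = 1 (only fib(11) calls it).
For 1 <= m <= 9: fib(m) is called by fib(m+1) and fib(m+2), so
  N(m) = N(m+1) + N(m+2).
fib(0) is called only by fib(2), so N(0) = N(2).
Walk down from m=11:
  N(11)=1, N(10)=1, N(9)=2, N(8)=3, N(7)=5, N(6)=8, N(5)=13, N(4)=21, N(3)=34, N(2)=55, N(1)=89
N(1) = 89


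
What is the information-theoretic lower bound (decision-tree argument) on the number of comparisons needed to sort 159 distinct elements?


A binary decision tree of height h has at most 2^h leaves and needs at least n! of them, so h >= ceil(log2(n!)).
159! is far too large to multiply out, so use Stirling's series:
  ln(n!) ~ n ln n - n + (1/2) ln(2 pi n) + 1/(12n)  (error below 1/(360 n^3), negligible here)
  ln(159) = 5.0689042
  n ln n = 159 * 5.0689042 = 805.9558
  (1/2) ln(2 pi * 159) = (1/2) ln(999.0265) = 3.4534
  1/(12*159) = 0.0005
  ln(159!) ~ 805.9558 - 159 + 3.4534 + 0.0005 = 650.4097
Convert to base 2: log2(159!) = 650.4097 / ln 2 = 650.4097 / 0.69314718 = 938.3428
ceil(938.3428) = 939


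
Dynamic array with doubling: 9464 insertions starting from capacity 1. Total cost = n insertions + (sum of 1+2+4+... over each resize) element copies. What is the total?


n = 9464
Insertion costs: 9464
Resizes copy 1, 2, 4, ... up to the largest power of 2 that is <= n-1 = 9463, i.e. 8192.
Copy costs = 1 + 2 + 4 + 8 + 16 + 32 + 64 + 128 + 256 + 512 + 1024 + 2048 + 4096 + 8192 = 16383
Total = 9464 + 16383 = 25847


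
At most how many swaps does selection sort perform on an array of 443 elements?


Each of the 442 passes places one element in its final position.
Pass 1: swap minimum into position 0
Pass 2: swap minimum of remaining into position 1
...
Pass 442: last two elements, one swap
Maximum swaps = 443 - 1 = 442


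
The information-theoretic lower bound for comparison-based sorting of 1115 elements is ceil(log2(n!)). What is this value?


A binary decision tree of height h has at most 2^h leaves and needs at least n! of them, so h >= ceil(log2(n!)).
1115! is far too large to multiply out, so use Stirling's series:
  ln(n!) ~ n ln n - n + (1/2) ln(2 pi n) + 1/(12n)  (error below 1/(360 n^3), negligible here)
  ln(1115) = 7.0166097
  n ln n = 1115 * 7.0166097 = 7823.5198
  (1/2) ln(2 pi * 1115) = (1/2) ln(7005.7516) = 4.4272
  1/(12*1115) = 0.0001
  ln(1115!) ~ 7823.5198 - 1115 + 4.4272 + 0.0001 = 6712.9471
Convert to base 2: log2(1115!) = 6712.9471 / ln 2 = 6712.9471 / 0.69314718 = 9684.7355
ceil(9684.7355) = 9685


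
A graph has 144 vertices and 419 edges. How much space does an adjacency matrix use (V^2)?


Adjacency matrix: V x V grid of entries
Space = V^2 = 144^2 = 144 * 144 = 20736


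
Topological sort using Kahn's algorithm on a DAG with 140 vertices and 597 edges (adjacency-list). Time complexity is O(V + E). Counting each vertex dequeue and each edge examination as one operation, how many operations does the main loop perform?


Kahn's algorithm:
  1. Compute in-degrees: O(V + E)
  2. Process queue: each vertex dequeued once (O(V))
     each edge examined once (O(E))
Total = V + E = 140 + 597 = 737


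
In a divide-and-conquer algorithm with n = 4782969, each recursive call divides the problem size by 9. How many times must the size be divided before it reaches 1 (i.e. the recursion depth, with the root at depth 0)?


Number of divisions = log_9(4782969)
Sizes: 4782969 -> 531441 -> 59049 -> 6561 -> 729 -> 81 -> 9 -> 1 (7 divisions)
Recursion depth = 7


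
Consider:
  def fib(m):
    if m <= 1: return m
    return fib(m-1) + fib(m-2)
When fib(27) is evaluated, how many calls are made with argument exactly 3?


Let N(m) = number of times fib(m) is called while evaluating fib(27).
N(27) = 1 (the initial call).
N(26) = 1 (only fib(27) calls it).
For 1 <= m <= 25: fib(m) is called by fib(m+1) and fib(m+2), so
  N(m) = N(m+1) + N(m+2).
fib(0) is called only by fib(2), so N(0) = N(2).
Walk down from m=27:
  N(27)=1, N(26)=1, N(25)=2, N(24)=3, N(23)=5, N(22)=8, N(21)=13, N(20)=21, N(19)=34, N(18)=55, N(17)=89, N(16)=144, N(15)=233, N(14)=377, N(13)=610, N(12)=987, N(11)=1597, N(10)=2584, N(9)=4181, N(8)=6765, N(7)=10946, N(6)=17711, N(5)=28657, N(4)=46368, N(3)=75025
N(3) = 75025


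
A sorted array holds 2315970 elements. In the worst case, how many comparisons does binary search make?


Halving sequence: 2315970 -> 1157985 -> 578992 -> 289496 -> 144748 -> 72374 -> 36187 -> 18093 -> 9046 -> 4523 -> 2261 -> 1130 -> 565 -> 282 -> 141 -> 70 -> 35 -> 17 -> 8 -> 4 -> 2 -> 1
Number of halvings = 21
Max comparisons = 21 + 1 = 22


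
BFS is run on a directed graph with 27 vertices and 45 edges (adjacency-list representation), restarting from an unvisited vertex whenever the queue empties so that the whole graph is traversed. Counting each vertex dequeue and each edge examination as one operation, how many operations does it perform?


A full BFS traversal dequeues each vertex exactly once and examines each directed edge exactly once.
V = 27 (vertex processing cost)
E = 45 (edge examination cost)
Total operations proportional to V + E = 27 + 45 = 72


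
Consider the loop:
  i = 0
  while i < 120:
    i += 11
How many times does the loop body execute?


Starting at i = 0, each iteration adds 11.
Iterations until i >= 120:
  Iteration 1: i = 0 -> i = 11
  Iteration 2: i = 11 -> i = 22
  Iteration 3: i = 22 -> i = 33
  Iteration 4: i = 33 -> i = 44
  Iteration 5: i = 44 -> i = 55
  Iteration 6: i = 55 -> i = 66
  Iteration 7: i = 66 -> i = 77
  Iteration 8: i = 77 -> i = 88
  ... continuing ...
Total iterations = ceil(120/11) = 11


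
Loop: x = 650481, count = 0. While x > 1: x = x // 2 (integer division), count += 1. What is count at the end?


The variable x halves each step:
x = 650481 -> 325240 -> 162620 -> 81310 -> 40655 -> 20327 -> 10163 -> 5081 -> 2540 -> 1270 -> 635 -> 317 -> 158 -> 79 -> 39 -> 19 -> 9 -> 4 -> 2 -> 1
Number of halvings = floor(log2(650481)) = 19


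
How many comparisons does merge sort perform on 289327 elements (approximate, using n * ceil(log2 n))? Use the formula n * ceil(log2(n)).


Recursion depth: ceil(log2(289327)) = 19
Each recursion level merges n = 289327 elements
Total = 289327 * 19 = 5497213


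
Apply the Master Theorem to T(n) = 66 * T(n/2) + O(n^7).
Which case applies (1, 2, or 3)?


The Master Theorem: T(n) = a*T(n/b) + O(n^c)
  a = 66, b = 2, c = 7
log_b(a) = log_2(66) ~ 6.044
Compare b^c with a: 2^7 = 128 > 66, so c > log_b(a).
Since c > log_b(a), Case 3 applies.
T(n) = O(n^7)
Master Theorem case = 3


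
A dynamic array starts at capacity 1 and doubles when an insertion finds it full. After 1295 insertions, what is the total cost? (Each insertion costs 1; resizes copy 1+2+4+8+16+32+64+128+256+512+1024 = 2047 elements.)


Insertion cost: 1295 (one per element)
Resizes occur just before inserting elements 2, 3, 5, 9, ...
Elements copied at each resize: 1 + 2 + 4 + 8 + 16 + 32 + 64 + 128 + 256 + 512 + 1024
Sum of copies = 2047 (geometric series: 2^k - 1)
Total = 1295 + 2047 = 3342


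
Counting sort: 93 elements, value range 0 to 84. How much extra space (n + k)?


n = 93 (output array)
k = 85 (count array for 85 distinct values)
Extra space = 93 + 85 = 178


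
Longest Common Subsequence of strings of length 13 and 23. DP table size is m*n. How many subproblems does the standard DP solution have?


DP table indexed by positions in both strings.
First string: 13 positions
Second string: 23 positions
Total = 13 * 23 = 299


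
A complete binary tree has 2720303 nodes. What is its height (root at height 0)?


In a complete binary tree, level k holds nodes 2^k .. 2^(k+1)-1 (1-indexed).
Height = floor(log2(n)) = floor(log2(2720303)) = 21
Check: 2^21 = 2097152 <= 2720303 < 4194304 = 2^22


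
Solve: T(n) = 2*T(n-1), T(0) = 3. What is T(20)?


Unrolling:
T(20) = 2*T(19) = 2^2*T(18) = ... = 2^20*T(0)
= 2^20 * 3
= 1048576 * 3 = 3145728


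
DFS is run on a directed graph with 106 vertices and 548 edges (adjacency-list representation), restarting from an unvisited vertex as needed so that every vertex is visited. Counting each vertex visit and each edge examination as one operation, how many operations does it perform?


A full DFS traversal processes each vertex exactly once (push/pop on stack).
Each directed edge is examined once.
V = 106, E = 548
V + E = 654


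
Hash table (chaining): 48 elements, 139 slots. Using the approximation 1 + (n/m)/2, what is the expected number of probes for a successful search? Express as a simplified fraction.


Computing expected probes:
alpha = 48/139
= 1 + alpha/2
= 1 + 48/(2*139)
= (2*139 + 48) / (2*139)
= 326/278 = 163/139


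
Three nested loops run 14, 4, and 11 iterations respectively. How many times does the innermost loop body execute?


Loop 1 (outermost): 14 iterations
Loop 2 (middle): 4 iterations per outer
Loop 3 (innermost): 11 iterations per middle
Total = 14 * 4 * 11 = 616


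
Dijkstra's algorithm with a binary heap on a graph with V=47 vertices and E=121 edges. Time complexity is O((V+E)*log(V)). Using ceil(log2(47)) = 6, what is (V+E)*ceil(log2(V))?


Dijkstra with a binary heap: each vertex is extracted once, each edge may relax once.
Each heap operation costs O(log V).
V + E = 47 + 121 = 168
ceil(log2(47)) = 6 (since 2^5 = 32 < 47 <= 64 = 2^6)
Total heap work = (V+E) * ceil(log2(V)) = 168 * 6 = 1008


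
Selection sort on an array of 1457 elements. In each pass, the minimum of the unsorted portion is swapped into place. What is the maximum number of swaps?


Selection sort performs one swap per pass:
  Pass 1: find min in positions 0 to 1456, swap with position 0
  Pass 2: find min in positions 1 to 1456, swap with position 1
  Pass 3: find min in positions 2 to 1456, swap with position 2
  Pass 4: find min in positions 3 to 1456, swap with position 3
  Pass 5: find min in positions 4 to 1456, swap with position 4
  ... (1451 more passes)
Total passes (and swaps) = n - 1 = 1457 - 1 = 1456


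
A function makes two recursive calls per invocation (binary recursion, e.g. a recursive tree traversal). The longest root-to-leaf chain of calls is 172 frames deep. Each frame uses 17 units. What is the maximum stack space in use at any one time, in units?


Binary recursion: the two calls run one after the other, so only one root-to-leaf chain of frames is on the stack at a time.
Maximum depth (longest chain) = 172 frames
Each frame = 17 units
Max stack space = 172 * 17 = 2924


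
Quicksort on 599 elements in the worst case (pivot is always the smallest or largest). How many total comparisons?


In the worst case, each partition step picks the worst pivot:
  Partition 1: 598 comparisons (n-1 elements to compare)
  Partition 2: 597 comparisons
  Partition 3: 596 comparisons
  Partition 4: 595 comparisons
  Partition 5: 594 comparisons
  ...
  Last partition: 0 comparisons
Total = (n-1) + (n-2) + ... + 1 + 0 = n*(n-1)/2
= 599*598/2 = 179101


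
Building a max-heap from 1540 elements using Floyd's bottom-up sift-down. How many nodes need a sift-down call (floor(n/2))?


In a heap of 1540 elements (0-indexed array):
  Last element index: 1539
  Parent of last element: floor((1539 - 1) / 2) = 769
  Internal nodes: indices 0 to 769
  Count = floor(1540/2) = 770


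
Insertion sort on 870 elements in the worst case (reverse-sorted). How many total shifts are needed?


In the worst case (reverse-sorted), each element shifts past all previous:
  Element 1: 1 shifts
  Element 2: 2 shifts
  Element 3: 3 shifts
  Element 4: 4 shifts
  Element 5: 5 shifts
  ...
  Element 869: 869 shifts
Total = 1 + 2 + ... + 869
= 870*(870-1)/2 = 378015


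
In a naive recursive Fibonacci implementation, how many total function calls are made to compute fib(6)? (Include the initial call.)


Let C(m) = total calls to evaluate fib(m). Then C(0)=C(1)=1, and
C(m) = 1 + C(m-1) + C(m-2) for m >= 2.
Build the table (each entry = 1 + previous two):
  C(0) = 1
  C(1) = 1
  C(2) = 1 + 1 + 1 = 3
  C(3) = 1 + 3 + 1 = 5
  C(4) = 1 + 5 + 3 = 9
  C(5) = 1 + 9 + 5 = 15
  C(6) = 1 + 15 + 9 = 25
Total calls for fib(6) = 25


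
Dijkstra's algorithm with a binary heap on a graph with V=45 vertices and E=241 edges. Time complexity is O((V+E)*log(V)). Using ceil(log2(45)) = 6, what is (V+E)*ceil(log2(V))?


Dijkstra with a binary heap: each vertex is extracted once, each edge may relax once.
Each heap operation costs O(log V).
V + E = 45 + 241 = 286
ceil(log2(45)) = 6 (since 2^5 = 32 < 45 <= 64 = 2^6)
Total heap work = (V+E) * ceil(log2(V)) = 286 * 6 = 1716


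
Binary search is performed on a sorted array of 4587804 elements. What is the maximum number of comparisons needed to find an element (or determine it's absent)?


Binary search halves the search space each comparison:
  Step 1: search space = 4587804 -> 2293902
  Step 2: search space = 2293902 -> 1146951
  Step 3: search space = 1146951 -> 573475
  Step 4: search space = 573475 -> 286737
  Step 5: search space = 286737 -> 143368
  Step 6: search space = 143368 -> 71684
  Step 7: search space = 71684 -> 35842
  Step 8: search space = 35842 -> 17921
  Step 9: search space = 17921 -> 8960
  Step 10: search space = 8960 -> 4480
  Step 11: search space = 4480 -> 2240
  Step 12: search space = 2240 -> 1120
  Step 13: search space = 1120 -> 560
  Step 14: search space = 560 -> 280
  Step 15: search space = 280 -> 140
  Step 16: search space = 140 -> 70
  Step 17: search space = 70 -> 35
  Step 18: search space = 35 -> 17
  Step 19: search space = 17 -> 8
  Step 20: search space = 8 -> 4
  Step 21: search space = 4 -> 2
  Step 22: search space = 2 -> 1
  Step 23: search space = 1 (final check)
Maximum comparisons = floor(log2(4587804)) + 1 = 22 + 1 = 23


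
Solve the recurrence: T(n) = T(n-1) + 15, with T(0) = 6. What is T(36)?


Unrolling the recurrence:
T(36) = T(35) + 15
       = T(34) + 15 + 15
       = T(33) + 15*3
       ...
       = T(0) + 15*36
       = 6 + 540 = 546


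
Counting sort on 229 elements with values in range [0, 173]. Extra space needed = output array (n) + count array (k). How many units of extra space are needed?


Output array size: 229 (to store sorted result)
Count array size: 174 (one slot per possible value, range 0 to 173)
Total extra space = 229 + 174 = 403


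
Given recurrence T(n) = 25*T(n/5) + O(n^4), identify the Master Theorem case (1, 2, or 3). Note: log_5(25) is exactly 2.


Master Theorem parameters: a=25, b=5, c=4
log_b(a) = 2
Compare b^c with a: 5^4 = 625 > 25, so c > log_b(a).
Comparing c=4 vs log_b(a)=2:
4 > 2 => Case 3
Result: T(n) = O(n^4)
Master Theorem case = 3


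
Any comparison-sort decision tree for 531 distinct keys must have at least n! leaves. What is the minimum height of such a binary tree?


A binary decision tree of height h has at most 2^h leaves and needs at least n! of them, so h >= ceil(log2(n!)).
531! is far too large to multiply out, so use Stirling's series:
  ln(n!) ~ n ln n - n + (1/2) ln(2 pi n) + 1/(12n)  (error below 1/(360 n^3), negligible here)
  ln(531) = 6.2747620
  n ln n = 531 * 6.2747620 = 3331.8986
  (1/2) ln(2 pi * 531) = (1/2) ln(3336.3714) = 4.0563
  1/(12*531) = 0.0002
  ln(531!) ~ 3331.8986 - 531 + 4.0563 + 0.0002 = 2804.9551
Convert to base 2: log2(531!) = 2804.9551 / ln 2 = 2804.9551 / 0.69314718 = 4046.6948
ceil(4046.6948) = 4047


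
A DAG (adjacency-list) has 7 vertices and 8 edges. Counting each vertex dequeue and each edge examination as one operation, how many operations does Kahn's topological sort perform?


V = 7 (vertex processing)
E = 8 (edge processing)
V + E = 7 + 8 = 15


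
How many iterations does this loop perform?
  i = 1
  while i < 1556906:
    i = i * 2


The loop variable doubles each iteration:
i = 1 -> 2 -> 4 -> 8 -> 16 -> 32 -> 64 -> 128 -> 256 -> 512 -> 1024 -> 2048 -> 4096 -> 8192 -> 16384 -> 32768 -> 65536 -> 131072 -> 262144 -> 524288 -> 1048576 -> 2097152 (stop, 2097152 >= 1556906)
Number of doublings = ceil(log2(1556906)) = 21


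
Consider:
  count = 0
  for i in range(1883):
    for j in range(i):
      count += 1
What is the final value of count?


For each i, the inner loop runs i times:
  i=0: inner runs 0 times
  i=1: inner runs 1 time
  i=2: inner runs 2 times
  i=3: inner runs 3 times
  i=4: inner runs 4 times
  i=5: inner runs 5 times
  i=6: inner runs 6 times
  i=7: inner runs 7 times
  ...
Total = 0 + 1 + 2 + ... + 1882 = 1883*(1883-1)/2 = 1771903


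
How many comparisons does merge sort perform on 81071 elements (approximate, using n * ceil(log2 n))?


Recursion depth: ceil(log2(81071)) = 17
Each recursion level merges n = 81071 elements
Total = 81071 * 17 = 1378207


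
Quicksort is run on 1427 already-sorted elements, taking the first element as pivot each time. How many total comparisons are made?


Sum of comparisons per partition:
1426 + 1425 + ... + 1 + 0
= 1427 * (1427 - 1) / 2
= 1427 * 1426 / 2
= 1017451


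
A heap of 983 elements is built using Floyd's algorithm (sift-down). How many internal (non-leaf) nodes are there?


Leaf nodes occupy roughly half the array.
Sift-down is called for each internal node, starting from the last one.
Internal nodes = floor(n/2) = floor(983/2) = 491


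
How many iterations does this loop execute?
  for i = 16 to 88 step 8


The loop variable i takes values starting at 16 and increments by 8 each iteration.
Sequence: i = 16, 24, 32, 40, 48, 56, 64, 72, 80, ...
The upper bound 88 is inclusive, so the count is floor((last - first) / step) + 1:
floor((88 - 16) / 8) + 1 = floor(72/8) + 1 = 9 + 1 = 10


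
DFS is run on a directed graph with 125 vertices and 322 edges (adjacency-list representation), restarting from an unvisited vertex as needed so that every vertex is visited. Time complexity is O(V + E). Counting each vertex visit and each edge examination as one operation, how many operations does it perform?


A full DFS traversal processes each vertex exactly once (push/pop on stack).
Each directed edge is examined once.
V = 125, E = 322
V + E = 447


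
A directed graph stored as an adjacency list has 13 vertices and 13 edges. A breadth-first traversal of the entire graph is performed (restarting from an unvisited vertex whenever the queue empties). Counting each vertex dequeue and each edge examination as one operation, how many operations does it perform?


A full BFS traversal dequeues each vertex once and examines each edge once.
Vertex visits: 13
Edge visits: 13
V + E = 13 + 13 = 26


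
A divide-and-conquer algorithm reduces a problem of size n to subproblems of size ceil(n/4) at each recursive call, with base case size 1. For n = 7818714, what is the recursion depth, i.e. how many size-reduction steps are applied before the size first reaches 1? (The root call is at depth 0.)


Each step divides the size by 4 (rounding up); after k steps the size is ceil(n/4^k), which equals 1 exactly when 4^k >= n.
So the depth is the smallest k with 4^k >= 7818714, i.e. ceil(log_4(7818714)).
4^11 = 4194304 < 7818714 <= 16777216 = 4^12
Recursion depth = 12


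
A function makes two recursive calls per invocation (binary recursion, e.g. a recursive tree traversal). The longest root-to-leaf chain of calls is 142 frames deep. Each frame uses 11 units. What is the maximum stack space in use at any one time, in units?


Binary recursion: the two calls run one after the other, so only one root-to-leaf chain of frames is on the stack at a time.
Maximum depth (longest chain) = 142 frames
Each frame = 11 units
Max stack space = 142 * 11 = 1562


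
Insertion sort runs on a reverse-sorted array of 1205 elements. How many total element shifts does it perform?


Sum of shifts = 1 + 2 + 3 + ... + 1204
= 1205 * 1204 / 2
= 1450820 / 2
= 725410


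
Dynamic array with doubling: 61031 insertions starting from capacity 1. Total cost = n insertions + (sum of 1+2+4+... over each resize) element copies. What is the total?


n = 61031
Insertion costs: 61031
Resizes copy 1, 2, 4, ... up to the largest power of 2 that is <= n-1 = 61030, i.e. 32768.
Copy costs = 1 + 2 + 4 + 8 + 16 + 32 + 64 + 128 + 256 + 512 + 1024 + 2048 + 4096 + 8192 + 16384 + 32768 = 65535
Total = 61031 + 65535 = 126566


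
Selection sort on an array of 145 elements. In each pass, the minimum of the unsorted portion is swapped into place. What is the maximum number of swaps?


Selection sort performs one swap per pass:
  Pass 1: find min in positions 0 to 144, swap with position 0
  Pass 2: find min in positions 1 to 144, swap with position 1
  Pass 3: find min in positions 2 to 144, swap with position 2
  Pass 4: find min in positions 3 to 144, swap with position 3
  Pass 5: find min in positions 4 to 144, swap with position 4
  ... (139 more passes)
Total passes (and swaps) = n - 1 = 145 - 1 = 144


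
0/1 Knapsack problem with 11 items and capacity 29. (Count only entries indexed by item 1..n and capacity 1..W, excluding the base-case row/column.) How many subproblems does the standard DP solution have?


The DP table is indexed by (item, capacity).
Rows: 11 items
Columns: 29 capacity values (1 to W)
Total subproblems = 11 * 29 = 319


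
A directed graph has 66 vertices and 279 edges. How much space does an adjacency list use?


Adjacency list: one list head per vertex + one entry per edge
Vertex heads: 66
Edge entries: 279
Total = 66 + 279 = 345


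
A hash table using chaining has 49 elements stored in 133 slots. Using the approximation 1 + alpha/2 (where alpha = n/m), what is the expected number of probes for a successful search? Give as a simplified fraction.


Load factor alpha = n/m = 49/133
Expected probes = 1 + alpha/2 = 1 + 49/(2*133)
= 1 + 49/266
= 266/266 + 49/266
= 315/266
Simplify: 45/38


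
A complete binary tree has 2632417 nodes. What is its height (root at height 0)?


In a complete binary tree, level k holds nodes 2^k .. 2^(k+1)-1 (1-indexed).
Height = floor(log2(n)) = floor(log2(2632417)) = 21
Check: 2^21 = 2097152 <= 2632417 < 4194304 = 2^22


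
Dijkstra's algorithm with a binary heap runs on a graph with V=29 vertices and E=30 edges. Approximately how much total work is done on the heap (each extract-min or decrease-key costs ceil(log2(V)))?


Dijkstra with a binary heap: each vertex is extracted once, each edge may relax once.
Each heap operation costs O(log V).
V + E = 29 + 30 = 59
ceil(log2(29)) = 5 (since 2^4 = 16 < 29 <= 32 = 2^5)
Total heap work = (V+E) * ceil(log2(V)) = 59 * 5 = 295


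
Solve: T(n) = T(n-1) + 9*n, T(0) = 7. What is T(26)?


Expanding the recurrence:
T(26) = T(25) + 9*26
       = T(24) + 9*25 + 9*26
       ...
       = T(0) + 9*(1 + 2 + ... + 26)
       = 7 + 9 * 26*27/2
       = 7 + 9 * 351
       = 7 + 3159 = 3166


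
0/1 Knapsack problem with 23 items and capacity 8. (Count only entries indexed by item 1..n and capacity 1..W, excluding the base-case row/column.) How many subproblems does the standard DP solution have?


The DP table is indexed by (item, capacity).
Rows: 23 items
Columns: 8 capacity values (1 to W)
Total subproblems = 23 * 8 = 184


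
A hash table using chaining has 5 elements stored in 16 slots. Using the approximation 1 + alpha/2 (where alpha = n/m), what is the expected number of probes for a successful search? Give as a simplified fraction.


Load factor alpha = n/m = 5/16
Expected probes = 1 + alpha/2 = 1 + 5/(2*16)
= 1 + 5/32
= 32/32 + 5/32
= 37/32


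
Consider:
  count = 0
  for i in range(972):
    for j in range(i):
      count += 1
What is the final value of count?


For each i, the inner loop runs i times:
  i=0: inner runs 0 times
  i=1: inner runs 1 time
  i=2: inner runs 2 times
  i=3: inner runs 3 times
  i=4: inner runs 4 times
  i=5: inner runs 5 times
  i=6: inner runs 6 times
  i=7: inner runs 7 times
  ...
Total = 0 + 1 + 2 + ... + 971 = 972*(972-1)/2 = 471906


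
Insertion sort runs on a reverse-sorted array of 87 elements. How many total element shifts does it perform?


Sum of shifts = 1 + 2 + 3 + ... + 86
= 87 * 86 / 2
= 7482 / 2
= 3741


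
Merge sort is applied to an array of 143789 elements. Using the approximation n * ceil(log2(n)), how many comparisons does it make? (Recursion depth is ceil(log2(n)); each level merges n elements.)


Merge sort divides the array into halves recursively.
Number of levels = ceil(log2(143789)) = 18
At each level, approximately n = 143789 comparisons are needed for merging.
Total comparisons ~ n * ceil(log2(n)) = 143789 * 18 = 2588202


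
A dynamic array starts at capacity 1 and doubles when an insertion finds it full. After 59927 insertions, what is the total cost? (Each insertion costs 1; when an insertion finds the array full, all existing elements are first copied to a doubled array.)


Insertion cost: 59927 (one per element)
Resizes occur just before inserting elements 2, 3, 5, 9, ...
Elements copied at each resize: 1 + 2 + 4 + 8 + 16 + 32 + 64 + 128 + 256 + 512 + 1024 + 2048 + 4096 + 8192 + 16384 + 32768
Sum of copies = 65535 (geometric series: 2^k - 1)
Total = 59927 + 65535 = 125462


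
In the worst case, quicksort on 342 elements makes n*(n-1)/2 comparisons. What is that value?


Sum of comparisons per partition:
341 + 340 + ... + 1 + 0
= 342 * (342 - 1) / 2
= 342 * 341 / 2
= 58311


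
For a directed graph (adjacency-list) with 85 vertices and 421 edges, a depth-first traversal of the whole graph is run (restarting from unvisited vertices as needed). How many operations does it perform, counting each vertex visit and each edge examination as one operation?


A full DFS traversal visits each vertex once and examines each edge once.
V = 85
E = 421
Sum = 85 + 421 = 506


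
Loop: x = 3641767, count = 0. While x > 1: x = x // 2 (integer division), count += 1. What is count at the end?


The variable x halves each step:
x = 3641767 -> 1820883 -> 910441 -> 455220 -> 227610 -> 113805 -> 56902 -> 28451 -> 14225 -> 7112 -> 3556 -> 1778 -> 889 -> 444 -> 222 -> 111 -> 55 -> 27 -> 13 -> 6 -> 3 -> 1
Number of halvings = floor(log2(3641767)) = 21


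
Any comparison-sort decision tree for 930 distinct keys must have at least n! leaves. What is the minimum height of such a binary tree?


A binary decision tree of height h has at most 2^h leaves and needs at least n! of them, so h >= ceil(log2(n!)).
930! is far too large to multiply out, so use Stirling's series:
  ln(n!) ~ n ln n - n + (1/2) ln(2 pi n) + 1/(12n)  (error below 1/(360 n^3), negligible here)
  ln(930) = 6.8351846
  n ln n = 930 * 6.8351846 = 6356.7217
  (1/2) ln(2 pi * 930) = (1/2) ln(5843.3623) = 4.3365
  1/(12*930) = 0.0001
  ln(930!) ~ 6356.7217 - 930 + 4.3365 + 0.0001 = 5431.0583
Convert to base 2: log2(930!) = 5431.0583 / ln 2 = 5431.0583 / 0.69314718 = 7835.3609
ceil(7835.3609) = 7836


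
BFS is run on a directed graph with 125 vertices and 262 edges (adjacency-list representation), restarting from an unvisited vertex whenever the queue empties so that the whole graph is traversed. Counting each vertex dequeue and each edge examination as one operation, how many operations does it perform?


A full BFS traversal dequeues each vertex exactly once and examines each directed edge exactly once.
V = 125 (vertex processing cost)
E = 262 (edge examination cost)
Total operations proportional to V + E = 125 + 262 = 387


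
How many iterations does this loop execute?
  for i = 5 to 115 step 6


The loop variable i takes values starting at 5 and increments by 6 each iteration.
Sequence: i = 5, 11, 17, 23, 29, 35, 41, 47, 53, ...
The upper bound 115 is inclusive, so the count is floor((last - first) / step) + 1:
floor((115 - 5) / 6) + 1 = floor(110/6) + 1 = 18 + 1 = 19


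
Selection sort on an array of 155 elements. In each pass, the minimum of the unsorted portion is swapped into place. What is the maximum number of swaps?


Selection sort performs one swap per pass:
  Pass 1: find min in positions 0 to 154, swap with position 0
  Pass 2: find min in positions 1 to 154, swap with position 1
  Pass 3: find min in positions 2 to 154, swap with position 2
  Pass 4: find min in positions 3 to 154, swap with position 3
  Pass 5: find min in positions 4 to 154, swap with position 4
  ... (149 more passes)
Total passes (and swaps) = n - 1 = 155 - 1 = 154


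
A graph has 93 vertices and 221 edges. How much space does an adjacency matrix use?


Adjacency matrix: V x V grid of entries
Space = V^2 = 93^2 = 93 * 93 = 8649


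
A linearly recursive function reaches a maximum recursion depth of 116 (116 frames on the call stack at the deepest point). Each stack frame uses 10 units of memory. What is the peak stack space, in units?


Maximum recursion depth = 116 frames
Memory per frame = 10 units
Total stack space = depth * frame_size
= 116 * 10 = 1160


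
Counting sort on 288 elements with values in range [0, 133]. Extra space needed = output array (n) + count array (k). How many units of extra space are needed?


Output array size: 288 (to store sorted result)
Count array size: 134 (one slot per possible value, range 0 to 133)
Total extra space = 288 + 134 = 422


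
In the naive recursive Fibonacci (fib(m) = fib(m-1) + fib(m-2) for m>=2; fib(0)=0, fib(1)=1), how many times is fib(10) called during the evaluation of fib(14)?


Let N(m) = number of times fib(m) is called while evaluating fib(14).
N(14) = 1 (the initial call).
N(13) = 1 (only fib(14) calls it).
For 1 <= m <= 12: fib(m) is called by fib(m+1) and fib(m+2), so
  N(m) = N(m+1) + N(m+2).
fib(0) is called only by fib(2), so N(0) = N(2).
Walk down from m=14:
  N(14)=1, N(13)=1, N(12)=2, N(11)=3, N(10)=5
N(10) = 5


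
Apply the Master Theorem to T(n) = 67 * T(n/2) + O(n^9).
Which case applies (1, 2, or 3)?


The Master Theorem: T(n) = a*T(n/b) + O(n^c)
  a = 67, b = 2, c = 9
log_b(a) = log_2(67) ~ 6.066
Compare b^c with a: 2^9 = 512 > 67, so c > log_b(a).
Since c > log_b(a), Case 3 applies.
T(n) = O(n^9)
Master Theorem case = 3


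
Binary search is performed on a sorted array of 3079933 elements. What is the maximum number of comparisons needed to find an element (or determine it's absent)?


Binary search halves the search space each comparison:
  Step 1: search space = 3079933 -> 1539966
  Step 2: search space = 1539966 -> 769983
  Step 3: search space = 769983 -> 384991
  Step 4: search space = 384991 -> 192495
  Step 5: search space = 192495 -> 96247
  Step 6: search space = 96247 -> 48123
  Step 7: search space = 48123 -> 24061
  Step 8: search space = 24061 -> 12030
  Step 9: search space = 12030 -> 6015
  Step 10: search space = 6015 -> 3007
  Step 11: search space = 3007 -> 1503
  Step 12: search space = 1503 -> 751
  Step 13: search space = 751 -> 375
  Step 14: search space = 375 -> 187
  Step 15: search space = 187 -> 93
  Step 16: search space = 93 -> 46
  Step 17: search space = 46 -> 23
  Step 18: search space = 23 -> 11
  Step 19: search space = 11 -> 5
  Step 20: search space = 5 -> 2
  Step 21: search space = 2 -> 1
  Step 22: search space = 1 (final check)
Maximum comparisons = floor(log2(3079933)) + 1 = 21 + 1 = 22


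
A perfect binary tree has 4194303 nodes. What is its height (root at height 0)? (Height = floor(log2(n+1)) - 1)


For a perfect binary tree of height h: n = 2^(h+1) - 1, so h = log2(n+1) - 1.
  n + 1 = 4194304 = 2^22
  log2(4194304) = 22
  height = 22 - 1 = 21


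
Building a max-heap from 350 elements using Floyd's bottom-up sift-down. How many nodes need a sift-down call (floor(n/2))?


In a heap of 350 elements (0-indexed array):
  Last element index: 349
  Parent of last element: floor((349 - 1) / 2) = 174
  Internal nodes: indices 0 to 174
  Count = floor(350/2) = 175


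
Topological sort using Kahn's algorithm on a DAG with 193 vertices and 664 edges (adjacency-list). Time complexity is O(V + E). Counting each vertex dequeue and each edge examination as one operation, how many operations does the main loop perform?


Kahn's algorithm:
  1. Compute in-degrees: O(V + E)
  2. Process queue: each vertex dequeued once (O(V))
     each edge examined once (O(E))
Total = V + E = 193 + 664 = 857


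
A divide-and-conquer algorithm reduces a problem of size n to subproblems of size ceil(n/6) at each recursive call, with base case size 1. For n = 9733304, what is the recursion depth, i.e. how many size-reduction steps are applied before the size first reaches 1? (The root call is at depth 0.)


Each step divides the size by 6 (rounding up); after k steps the size is ceil(n/6^k), which equals 1 exactly when 6^k >= n.
So the depth is the smallest k with 6^k >= 9733304, i.e. ceil(log_6(9733304)).
6^8 = 1679616 < 9733304 <= 10077696 = 6^9
Recursion depth = 9


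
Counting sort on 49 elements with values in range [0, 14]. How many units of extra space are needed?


Output array size: 49 (to store sorted result)
Count array size: 15 (one slot per possible value, range 0 to 14)
Total extra space = 49 + 15 = 64


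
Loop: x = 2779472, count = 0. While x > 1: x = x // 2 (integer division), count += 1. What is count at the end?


The variable x halves each step:
x = 2779472 -> 1389736 -> 694868 -> 347434 -> 173717 -> 86858 -> 43429 -> 21714 -> 10857 -> 5428 -> 2714 -> 1357 -> 678 -> 339 -> 169 -> 84 -> 42 -> 21 -> 10 -> 5 -> 2 -> 1
Number of halvings = floor(log2(2779472)) = 21


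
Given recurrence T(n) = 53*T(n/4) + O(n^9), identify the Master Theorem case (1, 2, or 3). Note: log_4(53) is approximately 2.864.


Master Theorem parameters: a=53, b=4, c=9
log_b(a) = 2.864
Compare b^c with a: 4^9 = 262144 > 53, so c > log_b(a).
Comparing c=9 vs log_b(a)=2.864:
9 > 2.864 => Case 3
Result: T(n) = O(n^9)
Master Theorem case = 3


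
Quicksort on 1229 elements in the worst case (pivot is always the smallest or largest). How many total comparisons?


In the worst case, each partition step picks the worst pivot:
  Partition 1: 1228 comparisons (n-1 elements to compare)
  Partition 2: 1227 comparisons
  Partition 3: 1226 comparisons
  Partition 4: 1225 comparisons
  Partition 5: 1224 comparisons
  ...
  Last partition: 0 comparisons
Total = (n-1) + (n-2) + ... + 1 + 0 = n*(n-1)/2
= 1229*1228/2 = 754606
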